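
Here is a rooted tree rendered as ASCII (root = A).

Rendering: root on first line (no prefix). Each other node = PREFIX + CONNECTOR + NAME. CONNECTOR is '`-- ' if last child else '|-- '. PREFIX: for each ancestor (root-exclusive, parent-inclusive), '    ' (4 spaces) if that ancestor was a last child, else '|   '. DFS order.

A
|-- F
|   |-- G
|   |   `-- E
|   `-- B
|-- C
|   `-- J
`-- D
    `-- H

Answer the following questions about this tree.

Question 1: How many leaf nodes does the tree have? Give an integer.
Leaves (nodes with no children): B, E, H, J

Answer: 4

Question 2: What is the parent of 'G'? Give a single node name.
Scan adjacency: G appears as child of F

Answer: F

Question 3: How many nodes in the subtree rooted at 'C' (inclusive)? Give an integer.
Answer: 2

Derivation:
Subtree rooted at C contains: C, J
Count = 2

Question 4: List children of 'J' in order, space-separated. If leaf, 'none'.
Node J's children (from adjacency): (leaf)

Answer: none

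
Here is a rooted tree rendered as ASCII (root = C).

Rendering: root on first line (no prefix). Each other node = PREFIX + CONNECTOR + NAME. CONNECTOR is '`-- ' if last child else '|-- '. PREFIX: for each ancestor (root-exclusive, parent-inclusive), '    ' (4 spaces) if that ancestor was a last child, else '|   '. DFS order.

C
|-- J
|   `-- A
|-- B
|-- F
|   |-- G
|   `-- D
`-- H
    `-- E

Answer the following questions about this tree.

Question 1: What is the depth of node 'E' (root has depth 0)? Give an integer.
Path from root to E: C -> H -> E
Depth = number of edges = 2

Answer: 2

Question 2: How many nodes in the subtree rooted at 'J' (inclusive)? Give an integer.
Answer: 2

Derivation:
Subtree rooted at J contains: A, J
Count = 2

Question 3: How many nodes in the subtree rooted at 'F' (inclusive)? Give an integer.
Answer: 3

Derivation:
Subtree rooted at F contains: D, F, G
Count = 3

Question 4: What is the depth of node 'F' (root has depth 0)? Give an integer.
Path from root to F: C -> F
Depth = number of edges = 1

Answer: 1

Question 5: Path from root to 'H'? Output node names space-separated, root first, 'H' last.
Walk down from root: C -> H

Answer: C H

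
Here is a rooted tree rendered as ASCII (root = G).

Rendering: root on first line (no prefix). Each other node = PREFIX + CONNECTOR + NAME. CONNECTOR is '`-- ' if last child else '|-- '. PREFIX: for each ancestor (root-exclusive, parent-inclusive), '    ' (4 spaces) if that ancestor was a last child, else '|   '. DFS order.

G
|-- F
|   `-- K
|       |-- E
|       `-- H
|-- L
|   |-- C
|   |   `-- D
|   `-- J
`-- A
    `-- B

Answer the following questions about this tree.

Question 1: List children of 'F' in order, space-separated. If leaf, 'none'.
Node F's children (from adjacency): K

Answer: K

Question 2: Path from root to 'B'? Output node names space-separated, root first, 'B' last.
Walk down from root: G -> A -> B

Answer: G A B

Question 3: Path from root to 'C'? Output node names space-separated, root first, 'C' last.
Walk down from root: G -> L -> C

Answer: G L C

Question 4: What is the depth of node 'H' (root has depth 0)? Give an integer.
Path from root to H: G -> F -> K -> H
Depth = number of edges = 3

Answer: 3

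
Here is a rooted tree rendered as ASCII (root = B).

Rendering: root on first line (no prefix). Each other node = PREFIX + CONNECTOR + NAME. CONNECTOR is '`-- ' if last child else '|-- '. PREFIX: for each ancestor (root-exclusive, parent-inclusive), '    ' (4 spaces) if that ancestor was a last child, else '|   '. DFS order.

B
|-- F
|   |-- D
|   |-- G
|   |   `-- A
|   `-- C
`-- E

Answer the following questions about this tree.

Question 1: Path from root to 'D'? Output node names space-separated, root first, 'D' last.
Answer: B F D

Derivation:
Walk down from root: B -> F -> D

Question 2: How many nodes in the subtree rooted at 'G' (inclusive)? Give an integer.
Answer: 2

Derivation:
Subtree rooted at G contains: A, G
Count = 2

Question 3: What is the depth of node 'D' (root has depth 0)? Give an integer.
Answer: 2

Derivation:
Path from root to D: B -> F -> D
Depth = number of edges = 2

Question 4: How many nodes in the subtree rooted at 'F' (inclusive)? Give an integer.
Subtree rooted at F contains: A, C, D, F, G
Count = 5

Answer: 5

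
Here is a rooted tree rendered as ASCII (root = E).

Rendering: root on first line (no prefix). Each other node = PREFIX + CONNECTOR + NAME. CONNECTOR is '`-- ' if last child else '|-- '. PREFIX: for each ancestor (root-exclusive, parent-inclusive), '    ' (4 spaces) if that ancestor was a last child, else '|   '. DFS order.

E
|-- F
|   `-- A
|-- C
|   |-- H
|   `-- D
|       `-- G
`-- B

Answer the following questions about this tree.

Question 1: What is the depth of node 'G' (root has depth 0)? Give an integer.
Path from root to G: E -> C -> D -> G
Depth = number of edges = 3

Answer: 3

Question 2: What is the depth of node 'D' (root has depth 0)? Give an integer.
Path from root to D: E -> C -> D
Depth = number of edges = 2

Answer: 2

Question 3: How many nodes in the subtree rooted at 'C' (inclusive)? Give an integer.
Subtree rooted at C contains: C, D, G, H
Count = 4

Answer: 4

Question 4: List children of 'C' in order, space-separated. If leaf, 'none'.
Answer: H D

Derivation:
Node C's children (from adjacency): H, D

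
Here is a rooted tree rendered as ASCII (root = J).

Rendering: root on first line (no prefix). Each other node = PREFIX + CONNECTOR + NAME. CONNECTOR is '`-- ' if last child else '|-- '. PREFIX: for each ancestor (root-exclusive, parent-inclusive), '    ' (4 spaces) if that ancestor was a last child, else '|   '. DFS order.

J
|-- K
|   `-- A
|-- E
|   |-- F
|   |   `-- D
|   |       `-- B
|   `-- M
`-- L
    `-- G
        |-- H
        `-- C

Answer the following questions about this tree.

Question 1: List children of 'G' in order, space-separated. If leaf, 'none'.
Node G's children (from adjacency): H, C

Answer: H C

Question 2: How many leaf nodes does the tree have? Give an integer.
Leaves (nodes with no children): A, B, C, H, M

Answer: 5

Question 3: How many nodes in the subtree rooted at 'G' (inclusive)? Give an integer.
Answer: 3

Derivation:
Subtree rooted at G contains: C, G, H
Count = 3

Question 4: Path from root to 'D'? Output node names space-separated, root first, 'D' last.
Answer: J E F D

Derivation:
Walk down from root: J -> E -> F -> D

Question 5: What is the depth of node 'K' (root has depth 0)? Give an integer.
Path from root to K: J -> K
Depth = number of edges = 1

Answer: 1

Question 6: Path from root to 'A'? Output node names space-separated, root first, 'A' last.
Walk down from root: J -> K -> A

Answer: J K A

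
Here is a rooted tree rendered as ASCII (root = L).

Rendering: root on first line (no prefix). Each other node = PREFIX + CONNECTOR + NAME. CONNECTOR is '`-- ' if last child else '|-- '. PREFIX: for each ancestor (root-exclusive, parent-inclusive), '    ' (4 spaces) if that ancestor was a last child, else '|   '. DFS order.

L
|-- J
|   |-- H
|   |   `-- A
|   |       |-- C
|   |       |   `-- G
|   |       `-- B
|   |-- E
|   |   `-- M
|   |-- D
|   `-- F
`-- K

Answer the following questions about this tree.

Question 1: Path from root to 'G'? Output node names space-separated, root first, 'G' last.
Answer: L J H A C G

Derivation:
Walk down from root: L -> J -> H -> A -> C -> G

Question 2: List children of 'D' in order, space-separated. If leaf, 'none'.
Node D's children (from adjacency): (leaf)

Answer: none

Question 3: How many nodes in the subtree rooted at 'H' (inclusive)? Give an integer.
Answer: 5

Derivation:
Subtree rooted at H contains: A, B, C, G, H
Count = 5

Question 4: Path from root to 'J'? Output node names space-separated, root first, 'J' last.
Answer: L J

Derivation:
Walk down from root: L -> J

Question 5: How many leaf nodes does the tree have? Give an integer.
Answer: 6

Derivation:
Leaves (nodes with no children): B, D, F, G, K, M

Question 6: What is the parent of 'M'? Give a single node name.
Answer: E

Derivation:
Scan adjacency: M appears as child of E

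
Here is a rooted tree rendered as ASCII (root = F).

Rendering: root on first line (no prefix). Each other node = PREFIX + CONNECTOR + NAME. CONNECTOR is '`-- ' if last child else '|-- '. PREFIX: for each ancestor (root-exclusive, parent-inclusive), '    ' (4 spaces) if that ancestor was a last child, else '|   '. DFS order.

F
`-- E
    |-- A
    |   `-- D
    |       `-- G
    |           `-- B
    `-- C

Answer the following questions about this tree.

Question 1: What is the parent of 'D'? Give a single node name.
Answer: A

Derivation:
Scan adjacency: D appears as child of A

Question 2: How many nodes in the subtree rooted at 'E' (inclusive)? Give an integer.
Answer: 6

Derivation:
Subtree rooted at E contains: A, B, C, D, E, G
Count = 6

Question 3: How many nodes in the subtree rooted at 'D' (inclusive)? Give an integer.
Answer: 3

Derivation:
Subtree rooted at D contains: B, D, G
Count = 3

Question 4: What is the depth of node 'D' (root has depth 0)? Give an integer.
Path from root to D: F -> E -> A -> D
Depth = number of edges = 3

Answer: 3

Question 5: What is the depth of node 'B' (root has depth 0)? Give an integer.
Path from root to B: F -> E -> A -> D -> G -> B
Depth = number of edges = 5

Answer: 5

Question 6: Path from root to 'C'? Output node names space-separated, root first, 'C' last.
Answer: F E C

Derivation:
Walk down from root: F -> E -> C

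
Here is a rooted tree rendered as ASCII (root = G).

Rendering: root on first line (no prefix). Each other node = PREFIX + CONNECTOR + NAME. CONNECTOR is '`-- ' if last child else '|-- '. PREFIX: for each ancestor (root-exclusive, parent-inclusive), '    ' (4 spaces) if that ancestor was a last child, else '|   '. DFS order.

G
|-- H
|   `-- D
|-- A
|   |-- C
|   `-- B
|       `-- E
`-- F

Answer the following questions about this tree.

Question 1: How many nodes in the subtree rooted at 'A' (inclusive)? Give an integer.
Subtree rooted at A contains: A, B, C, E
Count = 4

Answer: 4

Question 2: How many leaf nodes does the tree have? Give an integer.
Answer: 4

Derivation:
Leaves (nodes with no children): C, D, E, F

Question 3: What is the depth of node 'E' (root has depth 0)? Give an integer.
Answer: 3

Derivation:
Path from root to E: G -> A -> B -> E
Depth = number of edges = 3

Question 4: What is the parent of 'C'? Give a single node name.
Answer: A

Derivation:
Scan adjacency: C appears as child of A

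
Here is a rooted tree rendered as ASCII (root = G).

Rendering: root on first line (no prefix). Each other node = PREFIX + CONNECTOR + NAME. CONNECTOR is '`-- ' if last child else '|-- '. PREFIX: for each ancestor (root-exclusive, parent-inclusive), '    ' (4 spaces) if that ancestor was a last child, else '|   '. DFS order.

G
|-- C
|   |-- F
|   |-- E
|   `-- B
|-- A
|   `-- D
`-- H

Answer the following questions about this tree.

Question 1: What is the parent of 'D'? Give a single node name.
Answer: A

Derivation:
Scan adjacency: D appears as child of A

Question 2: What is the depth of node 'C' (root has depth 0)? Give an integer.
Path from root to C: G -> C
Depth = number of edges = 1

Answer: 1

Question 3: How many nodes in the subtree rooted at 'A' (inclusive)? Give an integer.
Subtree rooted at A contains: A, D
Count = 2

Answer: 2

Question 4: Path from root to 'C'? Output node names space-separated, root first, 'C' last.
Walk down from root: G -> C

Answer: G C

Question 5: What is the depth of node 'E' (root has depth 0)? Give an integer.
Answer: 2

Derivation:
Path from root to E: G -> C -> E
Depth = number of edges = 2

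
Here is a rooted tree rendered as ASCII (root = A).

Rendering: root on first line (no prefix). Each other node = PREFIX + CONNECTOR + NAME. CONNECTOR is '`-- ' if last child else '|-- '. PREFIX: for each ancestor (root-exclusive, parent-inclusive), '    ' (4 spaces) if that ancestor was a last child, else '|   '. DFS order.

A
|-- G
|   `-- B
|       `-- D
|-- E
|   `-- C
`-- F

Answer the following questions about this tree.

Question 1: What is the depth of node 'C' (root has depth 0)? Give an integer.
Path from root to C: A -> E -> C
Depth = number of edges = 2

Answer: 2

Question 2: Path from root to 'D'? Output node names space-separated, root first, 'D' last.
Walk down from root: A -> G -> B -> D

Answer: A G B D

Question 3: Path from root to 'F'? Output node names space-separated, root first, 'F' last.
Walk down from root: A -> F

Answer: A F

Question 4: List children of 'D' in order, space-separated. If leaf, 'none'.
Answer: none

Derivation:
Node D's children (from adjacency): (leaf)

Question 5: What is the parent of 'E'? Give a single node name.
Scan adjacency: E appears as child of A

Answer: A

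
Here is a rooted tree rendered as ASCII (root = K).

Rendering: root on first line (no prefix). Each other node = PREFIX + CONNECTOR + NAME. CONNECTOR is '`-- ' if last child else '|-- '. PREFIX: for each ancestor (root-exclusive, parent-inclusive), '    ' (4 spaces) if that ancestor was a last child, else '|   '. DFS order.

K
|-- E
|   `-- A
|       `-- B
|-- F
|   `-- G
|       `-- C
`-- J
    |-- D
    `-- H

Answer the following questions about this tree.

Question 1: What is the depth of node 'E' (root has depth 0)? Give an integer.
Path from root to E: K -> E
Depth = number of edges = 1

Answer: 1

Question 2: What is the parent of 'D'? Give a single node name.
Scan adjacency: D appears as child of J

Answer: J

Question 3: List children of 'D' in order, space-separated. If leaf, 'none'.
Node D's children (from adjacency): (leaf)

Answer: none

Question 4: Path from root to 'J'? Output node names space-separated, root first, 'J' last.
Answer: K J

Derivation:
Walk down from root: K -> J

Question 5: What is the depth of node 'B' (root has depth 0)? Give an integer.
Path from root to B: K -> E -> A -> B
Depth = number of edges = 3

Answer: 3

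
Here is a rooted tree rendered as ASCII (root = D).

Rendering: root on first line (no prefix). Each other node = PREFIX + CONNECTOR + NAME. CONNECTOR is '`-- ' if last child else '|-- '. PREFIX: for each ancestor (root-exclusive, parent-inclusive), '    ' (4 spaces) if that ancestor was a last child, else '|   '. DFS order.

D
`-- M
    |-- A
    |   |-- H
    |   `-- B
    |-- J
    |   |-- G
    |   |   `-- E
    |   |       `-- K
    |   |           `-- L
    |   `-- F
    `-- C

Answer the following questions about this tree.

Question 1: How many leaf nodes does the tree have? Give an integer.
Leaves (nodes with no children): B, C, F, H, L

Answer: 5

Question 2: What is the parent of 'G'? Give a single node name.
Scan adjacency: G appears as child of J

Answer: J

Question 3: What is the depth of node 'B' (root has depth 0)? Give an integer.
Answer: 3

Derivation:
Path from root to B: D -> M -> A -> B
Depth = number of edges = 3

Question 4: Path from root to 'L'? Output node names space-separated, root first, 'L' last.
Walk down from root: D -> M -> J -> G -> E -> K -> L

Answer: D M J G E K L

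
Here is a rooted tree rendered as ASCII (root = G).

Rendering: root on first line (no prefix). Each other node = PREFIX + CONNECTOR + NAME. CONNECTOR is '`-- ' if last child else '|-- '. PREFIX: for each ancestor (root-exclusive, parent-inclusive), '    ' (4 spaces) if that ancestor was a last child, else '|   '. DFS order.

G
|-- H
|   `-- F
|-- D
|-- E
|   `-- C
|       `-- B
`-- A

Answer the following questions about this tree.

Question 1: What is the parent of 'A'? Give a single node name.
Answer: G

Derivation:
Scan adjacency: A appears as child of G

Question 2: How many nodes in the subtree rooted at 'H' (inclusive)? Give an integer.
Subtree rooted at H contains: F, H
Count = 2

Answer: 2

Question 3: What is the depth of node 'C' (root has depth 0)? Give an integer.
Answer: 2

Derivation:
Path from root to C: G -> E -> C
Depth = number of edges = 2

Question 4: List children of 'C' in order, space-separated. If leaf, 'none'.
Answer: B

Derivation:
Node C's children (from adjacency): B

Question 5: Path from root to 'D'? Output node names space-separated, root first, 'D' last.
Walk down from root: G -> D

Answer: G D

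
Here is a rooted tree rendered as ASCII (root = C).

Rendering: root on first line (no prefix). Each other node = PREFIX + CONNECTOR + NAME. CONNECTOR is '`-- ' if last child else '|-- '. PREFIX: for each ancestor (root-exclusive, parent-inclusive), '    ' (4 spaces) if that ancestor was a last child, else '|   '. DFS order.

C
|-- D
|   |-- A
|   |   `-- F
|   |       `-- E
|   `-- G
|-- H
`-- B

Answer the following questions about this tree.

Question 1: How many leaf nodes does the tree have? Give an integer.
Answer: 4

Derivation:
Leaves (nodes with no children): B, E, G, H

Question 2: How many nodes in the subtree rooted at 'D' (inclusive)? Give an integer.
Subtree rooted at D contains: A, D, E, F, G
Count = 5

Answer: 5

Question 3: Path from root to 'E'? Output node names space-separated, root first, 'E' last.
Answer: C D A F E

Derivation:
Walk down from root: C -> D -> A -> F -> E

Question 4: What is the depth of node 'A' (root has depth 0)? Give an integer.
Answer: 2

Derivation:
Path from root to A: C -> D -> A
Depth = number of edges = 2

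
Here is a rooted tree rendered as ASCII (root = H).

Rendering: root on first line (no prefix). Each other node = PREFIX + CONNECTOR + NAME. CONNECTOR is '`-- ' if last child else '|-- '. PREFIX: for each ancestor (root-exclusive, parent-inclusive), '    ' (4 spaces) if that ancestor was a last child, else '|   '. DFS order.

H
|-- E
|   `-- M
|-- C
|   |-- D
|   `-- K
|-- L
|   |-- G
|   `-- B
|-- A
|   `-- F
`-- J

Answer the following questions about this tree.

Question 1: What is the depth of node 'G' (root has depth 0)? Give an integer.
Answer: 2

Derivation:
Path from root to G: H -> L -> G
Depth = number of edges = 2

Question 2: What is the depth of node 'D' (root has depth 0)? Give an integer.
Path from root to D: H -> C -> D
Depth = number of edges = 2

Answer: 2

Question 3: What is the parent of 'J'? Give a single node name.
Answer: H

Derivation:
Scan adjacency: J appears as child of H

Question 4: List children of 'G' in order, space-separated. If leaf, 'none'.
Node G's children (from adjacency): (leaf)

Answer: none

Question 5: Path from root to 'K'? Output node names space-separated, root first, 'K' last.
Walk down from root: H -> C -> K

Answer: H C K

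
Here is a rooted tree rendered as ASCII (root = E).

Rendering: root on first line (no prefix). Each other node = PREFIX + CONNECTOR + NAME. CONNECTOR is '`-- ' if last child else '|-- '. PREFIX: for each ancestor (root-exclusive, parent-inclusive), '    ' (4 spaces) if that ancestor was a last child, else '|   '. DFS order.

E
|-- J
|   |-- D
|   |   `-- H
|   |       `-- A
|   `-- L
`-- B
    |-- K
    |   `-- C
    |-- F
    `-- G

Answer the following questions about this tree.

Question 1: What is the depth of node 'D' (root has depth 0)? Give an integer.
Path from root to D: E -> J -> D
Depth = number of edges = 2

Answer: 2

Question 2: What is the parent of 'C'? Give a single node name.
Scan adjacency: C appears as child of K

Answer: K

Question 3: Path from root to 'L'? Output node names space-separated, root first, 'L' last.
Walk down from root: E -> J -> L

Answer: E J L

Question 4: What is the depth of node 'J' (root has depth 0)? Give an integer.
Path from root to J: E -> J
Depth = number of edges = 1

Answer: 1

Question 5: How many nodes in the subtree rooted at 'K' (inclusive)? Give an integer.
Subtree rooted at K contains: C, K
Count = 2

Answer: 2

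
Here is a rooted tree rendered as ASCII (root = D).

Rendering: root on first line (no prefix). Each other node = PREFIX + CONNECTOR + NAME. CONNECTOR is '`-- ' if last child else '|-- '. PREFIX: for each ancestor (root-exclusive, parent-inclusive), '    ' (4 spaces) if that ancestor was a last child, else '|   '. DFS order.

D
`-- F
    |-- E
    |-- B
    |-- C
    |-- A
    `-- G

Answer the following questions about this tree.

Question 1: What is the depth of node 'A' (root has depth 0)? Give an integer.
Answer: 2

Derivation:
Path from root to A: D -> F -> A
Depth = number of edges = 2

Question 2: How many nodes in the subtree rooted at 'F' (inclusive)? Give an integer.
Subtree rooted at F contains: A, B, C, E, F, G
Count = 6

Answer: 6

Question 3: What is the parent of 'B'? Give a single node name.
Answer: F

Derivation:
Scan adjacency: B appears as child of F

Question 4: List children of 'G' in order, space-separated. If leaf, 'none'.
Node G's children (from adjacency): (leaf)

Answer: none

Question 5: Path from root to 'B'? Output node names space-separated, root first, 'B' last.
Walk down from root: D -> F -> B

Answer: D F B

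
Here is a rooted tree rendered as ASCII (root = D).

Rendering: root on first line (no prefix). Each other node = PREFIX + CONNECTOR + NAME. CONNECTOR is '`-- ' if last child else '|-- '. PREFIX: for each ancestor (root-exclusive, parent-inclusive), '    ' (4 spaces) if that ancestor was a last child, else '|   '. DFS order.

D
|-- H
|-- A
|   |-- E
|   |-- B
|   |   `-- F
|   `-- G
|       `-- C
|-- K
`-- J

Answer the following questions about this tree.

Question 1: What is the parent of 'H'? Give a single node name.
Answer: D

Derivation:
Scan adjacency: H appears as child of D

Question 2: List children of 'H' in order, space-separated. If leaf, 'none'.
Node H's children (from adjacency): (leaf)

Answer: none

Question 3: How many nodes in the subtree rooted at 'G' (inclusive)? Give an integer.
Subtree rooted at G contains: C, G
Count = 2

Answer: 2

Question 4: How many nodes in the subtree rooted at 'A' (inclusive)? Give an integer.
Answer: 6

Derivation:
Subtree rooted at A contains: A, B, C, E, F, G
Count = 6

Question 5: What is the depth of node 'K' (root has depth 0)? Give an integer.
Answer: 1

Derivation:
Path from root to K: D -> K
Depth = number of edges = 1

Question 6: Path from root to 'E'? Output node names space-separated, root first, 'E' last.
Walk down from root: D -> A -> E

Answer: D A E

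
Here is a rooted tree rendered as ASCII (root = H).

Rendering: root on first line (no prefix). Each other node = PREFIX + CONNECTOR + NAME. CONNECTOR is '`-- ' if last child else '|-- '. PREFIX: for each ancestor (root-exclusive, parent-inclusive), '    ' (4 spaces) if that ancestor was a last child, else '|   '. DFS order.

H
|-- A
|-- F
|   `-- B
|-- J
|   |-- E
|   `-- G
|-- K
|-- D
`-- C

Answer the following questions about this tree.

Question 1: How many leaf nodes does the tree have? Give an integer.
Leaves (nodes with no children): A, B, C, D, E, G, K

Answer: 7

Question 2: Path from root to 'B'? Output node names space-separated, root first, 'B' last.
Walk down from root: H -> F -> B

Answer: H F B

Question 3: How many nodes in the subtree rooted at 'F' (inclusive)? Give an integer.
Answer: 2

Derivation:
Subtree rooted at F contains: B, F
Count = 2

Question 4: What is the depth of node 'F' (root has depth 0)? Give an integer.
Path from root to F: H -> F
Depth = number of edges = 1

Answer: 1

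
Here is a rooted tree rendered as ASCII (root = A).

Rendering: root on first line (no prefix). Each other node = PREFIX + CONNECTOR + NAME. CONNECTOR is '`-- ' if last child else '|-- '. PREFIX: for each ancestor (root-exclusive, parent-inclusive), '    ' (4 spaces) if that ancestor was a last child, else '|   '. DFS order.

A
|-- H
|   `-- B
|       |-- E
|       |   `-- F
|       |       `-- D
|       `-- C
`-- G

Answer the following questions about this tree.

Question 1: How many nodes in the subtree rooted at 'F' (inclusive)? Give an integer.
Answer: 2

Derivation:
Subtree rooted at F contains: D, F
Count = 2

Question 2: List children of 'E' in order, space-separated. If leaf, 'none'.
Answer: F

Derivation:
Node E's children (from adjacency): F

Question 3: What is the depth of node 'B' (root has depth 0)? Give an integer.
Path from root to B: A -> H -> B
Depth = number of edges = 2

Answer: 2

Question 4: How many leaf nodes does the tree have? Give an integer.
Answer: 3

Derivation:
Leaves (nodes with no children): C, D, G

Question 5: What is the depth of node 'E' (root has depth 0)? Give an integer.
Path from root to E: A -> H -> B -> E
Depth = number of edges = 3

Answer: 3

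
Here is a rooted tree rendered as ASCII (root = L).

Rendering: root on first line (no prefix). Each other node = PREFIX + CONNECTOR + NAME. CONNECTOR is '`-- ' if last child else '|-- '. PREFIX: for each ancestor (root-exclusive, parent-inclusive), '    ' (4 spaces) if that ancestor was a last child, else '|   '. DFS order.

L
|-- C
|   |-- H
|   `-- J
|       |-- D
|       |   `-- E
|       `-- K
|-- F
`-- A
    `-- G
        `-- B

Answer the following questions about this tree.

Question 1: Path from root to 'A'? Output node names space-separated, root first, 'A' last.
Walk down from root: L -> A

Answer: L A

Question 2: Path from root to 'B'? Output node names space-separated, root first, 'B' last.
Walk down from root: L -> A -> G -> B

Answer: L A G B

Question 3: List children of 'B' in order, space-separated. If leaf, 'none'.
Node B's children (from adjacency): (leaf)

Answer: none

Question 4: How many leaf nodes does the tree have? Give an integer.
Answer: 5

Derivation:
Leaves (nodes with no children): B, E, F, H, K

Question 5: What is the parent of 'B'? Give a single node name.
Answer: G

Derivation:
Scan adjacency: B appears as child of G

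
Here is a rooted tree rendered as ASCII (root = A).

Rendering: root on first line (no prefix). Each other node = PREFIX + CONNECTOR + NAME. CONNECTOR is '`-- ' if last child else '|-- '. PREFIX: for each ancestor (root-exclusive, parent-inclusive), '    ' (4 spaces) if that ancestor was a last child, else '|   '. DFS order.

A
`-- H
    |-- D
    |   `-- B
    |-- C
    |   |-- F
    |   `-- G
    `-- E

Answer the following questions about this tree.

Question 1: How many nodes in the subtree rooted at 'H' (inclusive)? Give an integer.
Subtree rooted at H contains: B, C, D, E, F, G, H
Count = 7

Answer: 7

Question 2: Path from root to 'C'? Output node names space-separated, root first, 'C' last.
Answer: A H C

Derivation:
Walk down from root: A -> H -> C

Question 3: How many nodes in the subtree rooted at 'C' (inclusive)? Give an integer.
Subtree rooted at C contains: C, F, G
Count = 3

Answer: 3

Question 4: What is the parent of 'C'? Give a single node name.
Answer: H

Derivation:
Scan adjacency: C appears as child of H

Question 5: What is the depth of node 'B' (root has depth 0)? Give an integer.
Answer: 3

Derivation:
Path from root to B: A -> H -> D -> B
Depth = number of edges = 3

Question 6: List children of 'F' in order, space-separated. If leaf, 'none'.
Answer: none

Derivation:
Node F's children (from adjacency): (leaf)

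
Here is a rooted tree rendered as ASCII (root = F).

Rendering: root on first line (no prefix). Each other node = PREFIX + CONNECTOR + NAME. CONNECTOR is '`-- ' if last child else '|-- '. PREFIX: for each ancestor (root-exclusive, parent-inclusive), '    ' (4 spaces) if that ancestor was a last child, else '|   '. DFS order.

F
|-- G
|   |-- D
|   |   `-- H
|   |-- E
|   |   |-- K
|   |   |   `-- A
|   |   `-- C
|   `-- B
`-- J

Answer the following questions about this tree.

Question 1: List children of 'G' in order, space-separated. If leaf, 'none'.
Answer: D E B

Derivation:
Node G's children (from adjacency): D, E, B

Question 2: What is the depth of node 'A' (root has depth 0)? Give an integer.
Path from root to A: F -> G -> E -> K -> A
Depth = number of edges = 4

Answer: 4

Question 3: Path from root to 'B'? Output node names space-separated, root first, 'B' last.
Answer: F G B

Derivation:
Walk down from root: F -> G -> B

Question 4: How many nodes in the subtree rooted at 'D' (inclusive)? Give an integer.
Answer: 2

Derivation:
Subtree rooted at D contains: D, H
Count = 2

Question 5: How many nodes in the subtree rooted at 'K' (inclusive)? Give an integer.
Answer: 2

Derivation:
Subtree rooted at K contains: A, K
Count = 2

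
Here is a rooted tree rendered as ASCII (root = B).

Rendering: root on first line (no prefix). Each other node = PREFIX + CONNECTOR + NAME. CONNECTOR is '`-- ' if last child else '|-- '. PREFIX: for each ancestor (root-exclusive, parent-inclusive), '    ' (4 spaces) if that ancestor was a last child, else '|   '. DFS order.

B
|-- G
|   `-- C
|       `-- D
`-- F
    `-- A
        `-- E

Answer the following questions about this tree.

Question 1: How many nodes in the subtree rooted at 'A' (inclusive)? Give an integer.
Subtree rooted at A contains: A, E
Count = 2

Answer: 2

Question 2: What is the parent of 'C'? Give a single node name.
Scan adjacency: C appears as child of G

Answer: G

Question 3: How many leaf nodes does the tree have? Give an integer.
Leaves (nodes with no children): D, E

Answer: 2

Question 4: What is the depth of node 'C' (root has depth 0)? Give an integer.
Answer: 2

Derivation:
Path from root to C: B -> G -> C
Depth = number of edges = 2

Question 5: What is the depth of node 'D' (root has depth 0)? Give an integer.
Answer: 3

Derivation:
Path from root to D: B -> G -> C -> D
Depth = number of edges = 3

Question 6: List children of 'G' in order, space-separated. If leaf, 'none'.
Answer: C

Derivation:
Node G's children (from adjacency): C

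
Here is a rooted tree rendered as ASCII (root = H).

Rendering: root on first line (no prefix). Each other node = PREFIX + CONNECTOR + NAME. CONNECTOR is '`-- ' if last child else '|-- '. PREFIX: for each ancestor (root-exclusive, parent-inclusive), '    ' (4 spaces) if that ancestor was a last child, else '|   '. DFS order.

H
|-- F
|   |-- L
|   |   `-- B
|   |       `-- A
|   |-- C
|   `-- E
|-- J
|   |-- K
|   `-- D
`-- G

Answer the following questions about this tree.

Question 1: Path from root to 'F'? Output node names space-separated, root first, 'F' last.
Walk down from root: H -> F

Answer: H F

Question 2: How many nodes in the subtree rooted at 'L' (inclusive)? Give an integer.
Answer: 3

Derivation:
Subtree rooted at L contains: A, B, L
Count = 3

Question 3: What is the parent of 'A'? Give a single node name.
Answer: B

Derivation:
Scan adjacency: A appears as child of B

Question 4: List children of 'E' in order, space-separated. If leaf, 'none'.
Node E's children (from adjacency): (leaf)

Answer: none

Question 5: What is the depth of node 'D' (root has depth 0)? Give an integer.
Path from root to D: H -> J -> D
Depth = number of edges = 2

Answer: 2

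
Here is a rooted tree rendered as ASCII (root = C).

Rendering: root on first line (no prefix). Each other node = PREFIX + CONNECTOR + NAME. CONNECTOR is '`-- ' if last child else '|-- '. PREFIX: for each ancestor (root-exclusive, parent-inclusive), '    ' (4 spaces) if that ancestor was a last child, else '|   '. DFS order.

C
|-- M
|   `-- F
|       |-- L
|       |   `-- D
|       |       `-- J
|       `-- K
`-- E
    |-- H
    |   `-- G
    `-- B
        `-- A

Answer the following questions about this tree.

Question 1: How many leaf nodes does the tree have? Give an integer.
Leaves (nodes with no children): A, G, J, K

Answer: 4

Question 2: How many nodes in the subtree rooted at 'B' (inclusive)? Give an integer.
Answer: 2

Derivation:
Subtree rooted at B contains: A, B
Count = 2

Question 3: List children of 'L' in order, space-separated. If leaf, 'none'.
Answer: D

Derivation:
Node L's children (from adjacency): D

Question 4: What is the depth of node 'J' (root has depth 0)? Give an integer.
Answer: 5

Derivation:
Path from root to J: C -> M -> F -> L -> D -> J
Depth = number of edges = 5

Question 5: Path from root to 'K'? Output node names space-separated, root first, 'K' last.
Walk down from root: C -> M -> F -> K

Answer: C M F K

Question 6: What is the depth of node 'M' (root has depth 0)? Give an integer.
Answer: 1

Derivation:
Path from root to M: C -> M
Depth = number of edges = 1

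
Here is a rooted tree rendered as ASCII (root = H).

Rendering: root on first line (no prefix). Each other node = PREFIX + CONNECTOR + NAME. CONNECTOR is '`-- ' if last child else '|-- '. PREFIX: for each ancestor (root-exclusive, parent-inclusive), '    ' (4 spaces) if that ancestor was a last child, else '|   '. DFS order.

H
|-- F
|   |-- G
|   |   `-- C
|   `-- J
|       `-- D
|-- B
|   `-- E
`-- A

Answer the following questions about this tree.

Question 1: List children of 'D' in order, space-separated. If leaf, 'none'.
Answer: none

Derivation:
Node D's children (from adjacency): (leaf)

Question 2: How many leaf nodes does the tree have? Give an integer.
Leaves (nodes with no children): A, C, D, E

Answer: 4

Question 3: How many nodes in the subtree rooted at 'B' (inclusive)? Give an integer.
Subtree rooted at B contains: B, E
Count = 2

Answer: 2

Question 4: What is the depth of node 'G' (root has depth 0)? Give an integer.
Answer: 2

Derivation:
Path from root to G: H -> F -> G
Depth = number of edges = 2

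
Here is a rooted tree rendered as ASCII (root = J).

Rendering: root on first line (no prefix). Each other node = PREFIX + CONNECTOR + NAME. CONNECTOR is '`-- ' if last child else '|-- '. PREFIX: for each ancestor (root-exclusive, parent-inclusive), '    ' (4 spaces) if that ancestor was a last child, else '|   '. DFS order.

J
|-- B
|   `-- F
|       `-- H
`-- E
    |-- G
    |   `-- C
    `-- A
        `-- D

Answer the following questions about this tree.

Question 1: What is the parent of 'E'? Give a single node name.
Answer: J

Derivation:
Scan adjacency: E appears as child of J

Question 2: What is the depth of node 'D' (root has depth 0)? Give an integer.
Path from root to D: J -> E -> A -> D
Depth = number of edges = 3

Answer: 3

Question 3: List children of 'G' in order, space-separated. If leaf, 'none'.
Node G's children (from adjacency): C

Answer: C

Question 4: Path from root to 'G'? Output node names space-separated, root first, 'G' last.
Answer: J E G

Derivation:
Walk down from root: J -> E -> G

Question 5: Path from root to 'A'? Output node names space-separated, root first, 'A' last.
Answer: J E A

Derivation:
Walk down from root: J -> E -> A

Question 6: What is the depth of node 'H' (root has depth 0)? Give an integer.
Answer: 3

Derivation:
Path from root to H: J -> B -> F -> H
Depth = number of edges = 3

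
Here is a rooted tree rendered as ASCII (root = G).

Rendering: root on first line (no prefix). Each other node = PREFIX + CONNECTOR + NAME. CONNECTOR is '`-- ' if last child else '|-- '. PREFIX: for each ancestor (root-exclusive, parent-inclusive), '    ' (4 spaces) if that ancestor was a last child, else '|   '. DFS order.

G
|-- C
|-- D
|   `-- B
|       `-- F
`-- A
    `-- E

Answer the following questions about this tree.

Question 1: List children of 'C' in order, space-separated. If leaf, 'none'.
Answer: none

Derivation:
Node C's children (from adjacency): (leaf)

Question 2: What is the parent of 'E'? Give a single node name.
Answer: A

Derivation:
Scan adjacency: E appears as child of A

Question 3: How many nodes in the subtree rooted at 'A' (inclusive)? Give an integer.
Answer: 2

Derivation:
Subtree rooted at A contains: A, E
Count = 2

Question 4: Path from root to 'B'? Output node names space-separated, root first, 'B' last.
Walk down from root: G -> D -> B

Answer: G D B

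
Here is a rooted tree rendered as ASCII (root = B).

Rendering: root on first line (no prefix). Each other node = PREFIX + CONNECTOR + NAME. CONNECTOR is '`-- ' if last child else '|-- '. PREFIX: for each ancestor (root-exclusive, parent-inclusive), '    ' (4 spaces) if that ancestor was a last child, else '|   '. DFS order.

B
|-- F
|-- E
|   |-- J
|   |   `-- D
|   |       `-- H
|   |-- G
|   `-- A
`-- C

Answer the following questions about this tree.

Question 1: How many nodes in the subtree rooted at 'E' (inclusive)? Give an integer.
Subtree rooted at E contains: A, D, E, G, H, J
Count = 6

Answer: 6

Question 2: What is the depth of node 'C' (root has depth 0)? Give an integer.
Answer: 1

Derivation:
Path from root to C: B -> C
Depth = number of edges = 1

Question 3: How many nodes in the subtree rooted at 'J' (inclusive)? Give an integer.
Answer: 3

Derivation:
Subtree rooted at J contains: D, H, J
Count = 3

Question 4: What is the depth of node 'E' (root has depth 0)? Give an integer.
Path from root to E: B -> E
Depth = number of edges = 1

Answer: 1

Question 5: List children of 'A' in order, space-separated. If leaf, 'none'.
Answer: none

Derivation:
Node A's children (from adjacency): (leaf)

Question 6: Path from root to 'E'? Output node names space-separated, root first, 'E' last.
Answer: B E

Derivation:
Walk down from root: B -> E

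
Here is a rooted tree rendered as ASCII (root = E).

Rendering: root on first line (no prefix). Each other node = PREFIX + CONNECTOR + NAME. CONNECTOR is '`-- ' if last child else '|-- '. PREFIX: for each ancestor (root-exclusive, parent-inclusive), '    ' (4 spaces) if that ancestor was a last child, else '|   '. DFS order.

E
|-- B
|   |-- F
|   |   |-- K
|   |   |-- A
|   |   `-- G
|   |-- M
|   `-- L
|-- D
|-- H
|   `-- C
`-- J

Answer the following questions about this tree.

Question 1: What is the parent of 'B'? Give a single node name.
Scan adjacency: B appears as child of E

Answer: E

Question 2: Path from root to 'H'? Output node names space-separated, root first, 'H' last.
Walk down from root: E -> H

Answer: E H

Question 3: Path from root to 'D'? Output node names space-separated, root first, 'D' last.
Walk down from root: E -> D

Answer: E D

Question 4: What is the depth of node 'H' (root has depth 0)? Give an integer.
Answer: 1

Derivation:
Path from root to H: E -> H
Depth = number of edges = 1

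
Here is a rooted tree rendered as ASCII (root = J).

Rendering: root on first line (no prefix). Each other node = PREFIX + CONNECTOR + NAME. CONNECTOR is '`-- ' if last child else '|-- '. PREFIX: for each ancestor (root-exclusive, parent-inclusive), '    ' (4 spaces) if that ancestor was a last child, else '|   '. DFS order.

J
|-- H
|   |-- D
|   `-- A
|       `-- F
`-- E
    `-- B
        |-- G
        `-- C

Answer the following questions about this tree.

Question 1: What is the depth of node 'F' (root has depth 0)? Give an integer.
Answer: 3

Derivation:
Path from root to F: J -> H -> A -> F
Depth = number of edges = 3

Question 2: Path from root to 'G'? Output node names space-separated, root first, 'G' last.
Answer: J E B G

Derivation:
Walk down from root: J -> E -> B -> G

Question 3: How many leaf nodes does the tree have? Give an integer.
Leaves (nodes with no children): C, D, F, G

Answer: 4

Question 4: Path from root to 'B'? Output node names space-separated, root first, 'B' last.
Answer: J E B

Derivation:
Walk down from root: J -> E -> B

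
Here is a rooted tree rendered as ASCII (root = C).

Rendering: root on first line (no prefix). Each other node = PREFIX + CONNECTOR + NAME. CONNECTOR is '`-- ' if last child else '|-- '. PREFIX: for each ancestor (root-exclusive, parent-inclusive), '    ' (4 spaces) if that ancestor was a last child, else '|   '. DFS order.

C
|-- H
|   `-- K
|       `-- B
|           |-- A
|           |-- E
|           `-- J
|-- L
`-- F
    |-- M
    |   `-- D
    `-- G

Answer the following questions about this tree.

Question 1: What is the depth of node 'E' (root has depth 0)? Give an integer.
Path from root to E: C -> H -> K -> B -> E
Depth = number of edges = 4

Answer: 4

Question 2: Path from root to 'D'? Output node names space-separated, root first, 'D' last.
Walk down from root: C -> F -> M -> D

Answer: C F M D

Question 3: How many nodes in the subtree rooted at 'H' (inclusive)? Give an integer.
Answer: 6

Derivation:
Subtree rooted at H contains: A, B, E, H, J, K
Count = 6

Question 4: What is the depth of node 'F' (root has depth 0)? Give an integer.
Answer: 1

Derivation:
Path from root to F: C -> F
Depth = number of edges = 1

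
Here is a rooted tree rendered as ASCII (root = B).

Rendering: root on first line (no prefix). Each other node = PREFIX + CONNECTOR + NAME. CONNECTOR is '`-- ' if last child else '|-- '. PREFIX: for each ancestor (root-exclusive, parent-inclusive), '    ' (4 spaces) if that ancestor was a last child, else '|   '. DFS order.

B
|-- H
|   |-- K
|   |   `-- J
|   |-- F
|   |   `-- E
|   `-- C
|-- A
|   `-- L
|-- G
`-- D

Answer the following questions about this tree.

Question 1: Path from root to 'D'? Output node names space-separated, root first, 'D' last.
Walk down from root: B -> D

Answer: B D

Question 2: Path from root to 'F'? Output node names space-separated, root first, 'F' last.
Answer: B H F

Derivation:
Walk down from root: B -> H -> F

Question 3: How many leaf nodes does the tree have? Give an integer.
Answer: 6

Derivation:
Leaves (nodes with no children): C, D, E, G, J, L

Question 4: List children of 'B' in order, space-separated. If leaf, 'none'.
Answer: H A G D

Derivation:
Node B's children (from adjacency): H, A, G, D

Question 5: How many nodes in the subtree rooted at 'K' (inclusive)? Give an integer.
Answer: 2

Derivation:
Subtree rooted at K contains: J, K
Count = 2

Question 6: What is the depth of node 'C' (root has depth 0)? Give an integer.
Answer: 2

Derivation:
Path from root to C: B -> H -> C
Depth = number of edges = 2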